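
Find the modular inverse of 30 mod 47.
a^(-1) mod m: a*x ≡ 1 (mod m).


Use the extended Euclidean algorithm on (47, 30); each row r = 47*s + 30*t:
r=47, s=1, t=0
r=30, s=0, t=1
q=1: r=17, s=1, t=-1   [47*(1) + 30*(-1) = 17]
q=1: r=13, s=-1, t=2   [47*(-1) + 30*(2) = 13]
q=1: r=4, s=2, t=-3   [47*(2) + 30*(-3) = 4]
q=3: r=1, s=-7, t=11   [47*(-7) + 30*(11) = 1]
q=4: r=0, s=30, t=-47   [47*(30) + 30*(-47) = 0]
GCD = 1 with t = 11, so 30*(11) ≡ 1 (mod 47)
Inverse = 11 mod 47 = 11
Check: 30 * 11 = 330 ≡ 1 (mod 47)

30^(-1) ≡ 11 (mod 47)


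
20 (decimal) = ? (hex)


20 (base 10) = 20 (decimal)
20 (decimal) = 14 (base 16)


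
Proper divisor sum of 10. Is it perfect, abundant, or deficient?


Proper divisors: 1, 2, 5
Sum = 1 + 2 + 5 = 8
8 < 10 → deficient

s(10) = 8 (deficient)


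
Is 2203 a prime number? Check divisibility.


Check divisors up to sqrt(2203) = 46.9361
No divisors found.
2203 is prime.

Yes, 2203 is prime


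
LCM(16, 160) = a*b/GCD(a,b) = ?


GCD(16, 160) = 16
LCM = 16*160/16 = 2560/16 = 160

LCM = 160


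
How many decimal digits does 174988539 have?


174988539 has 9 digits in base 10
floor(log10(174988539)) + 1 = floor(8.2430) + 1 = 9

9 digits (base 10)


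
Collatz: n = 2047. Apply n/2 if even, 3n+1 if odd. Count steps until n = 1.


2047 → 6142 → 3071 → 9214 → 4607 → 13822 → 6911 → 20734 → 10367 → 31102 → 15551 → 46654 → 23327 → 69982 → 34991 → 104974 → 52487 → 157462 → 78731 → 236194 → 118097 → 354292 → 177146 → 88573 → 265720 → 132860 → 66430 → 33215 → 99646 → 49823 → 149470 → 74735 → 224206 → 112103 → 336310 → 168155 → 504466 → 252233 → 756700 → 378350 → 189175 → 567526 → 283763 → 851290 → 425645 → 1276936 → 638468 → 319234 → 159617 → 478852 → 239426 → 119713 → 359140 → 179570 → 89785 → 269356 → 134678 → 67339 → 202018 → 101009 → 303028 → 151514 → 75757 → 227272 → 113636 → 56818 → 28409 → 85228 → 42614 → 21307 → 63922 → 31961 → 95884 → 47942 → 23971 → 71914 → 35957 → 107872 → 53936 → 26968 → 13484 → 6742 → 3371 → 10114 → 5057 → 15172 → 7586 → 3793 → 11380 → 5690 → 2845 → 8536 → 4268 → 2134 → 1067 → 3202 → 1601 → 4804 → 2402 → 1201 → 3604 → 1802 → 901 → 2704 → 1352 → 676 → 338 → 169 → 508 → 254 → 127 → 382 → 191 → 574 → 287 → 862 → 431 → 1294 → 647 → 1942 → 971 → 2914 → 1457 → 4372 → 2186 → 1093 → 3280 → 1640 → 820 → 410 → 205 → 616 → 308 → 154 → 77 → 232 → 116 → 58 → 29 → 88 → 44 → 22 → 11 → 34 → 17 → 52 → 26 → 13 → 40 → 20 → 10 → 5 → 16 → 8 → 4 → 2 → 1
Total steps = 156

156 steps


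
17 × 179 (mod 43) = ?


17 × 179 = 3043
3043 mod 43 = 33


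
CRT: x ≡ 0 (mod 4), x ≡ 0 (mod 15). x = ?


M = 4*15 = 60
M1 = M/4 = 15, M2 = M/15 = 4
M1^(-1) mod 4 = 3, M2^(-1) mod 15 = 4
x = 0*15*3 + 0*4*4 = 0
0 mod 60 = 0
Check: 0 mod 4 = 0 ✓, 0 mod 15 = 0 ✓

x ≡ 0 (mod 60)


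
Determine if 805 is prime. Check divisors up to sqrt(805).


805 / 5 = 161 (exact division)
805 is NOT prime.

No, 805 is not prime


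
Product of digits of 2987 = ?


2 × 9 × 8 × 7 = 1008


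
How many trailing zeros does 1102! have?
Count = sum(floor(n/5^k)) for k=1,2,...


floor(1102/5) = 220
floor(1102/25) = 44
floor(1102/125) = 8
floor(1102/625) = 1
Total = 273

273 trailing zeros


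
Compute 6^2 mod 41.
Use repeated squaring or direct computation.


6^1 mod 41 = 6
6^2 mod 41 = 36


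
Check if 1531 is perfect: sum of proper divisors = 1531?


Proper divisors of 1531: 1
Sum = 1 = 1

No, 1531 is not perfect (1 ≠ 1531)


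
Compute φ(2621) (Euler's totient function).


2621 = 2621
Prime factors: 2621
φ(2621) = 2621 × (1-1/2621)
= 2621 × 2620/2621 = 2620

φ(2621) = 2620


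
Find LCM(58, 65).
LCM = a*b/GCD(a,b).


GCD(58, 65) = 1
LCM = 58*65/1 = 3770/1 = 3770

LCM = 3770


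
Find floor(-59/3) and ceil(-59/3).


-59/3 = -19.6667
floor = -20
ceil = -19

floor = -20, ceil = -19


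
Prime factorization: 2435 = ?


2435 / 5 = 487
487 / 487 = 1
2435 = 5 × 487


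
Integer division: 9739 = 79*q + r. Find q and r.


9739 = 79 * 123 + 22
Check: 9717 + 22 = 9739

q = 123, r = 22


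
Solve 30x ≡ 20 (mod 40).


GCD(30, 40) = 10 divides 20
Divide: 3x ≡ 2 (mod 4)
x ≡ 2 (mod 4)


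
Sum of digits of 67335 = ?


6 + 7 + 3 + 3 + 5 = 24


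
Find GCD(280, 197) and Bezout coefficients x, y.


Tabular extended Euclidean (each row: r = 280*s + 197*t):
r=280, s=1, t=0
r=197, s=0, t=1
q=1: r=83, s=1, t=-1   [280*(1) + 197*(-1) = 83]
q=2: r=31, s=-2, t=3   [280*(-2) + 197*(3) = 31]
q=2: r=21, s=5, t=-7   [280*(5) + 197*(-7) = 21]
q=1: r=10, s=-7, t=10   [280*(-7) + 197*(10) = 10]
q=2: r=1, s=19, t=-27   [280*(19) + 197*(-27) = 1]
q=10: r=0, s=-197, t=280   [280*(-197) + 197*(280) = 0]
GCD = 1; from the row with r=1: x=19, y=-27
Check: 280*(19) + 197*(-27) = 5320 - 5319 = 1

GCD = 1, x = 19, y = -27


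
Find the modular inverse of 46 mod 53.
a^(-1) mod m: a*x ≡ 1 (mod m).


Use the extended Euclidean algorithm on (53, 46); each row r = 53*s + 46*t:
r=53, s=1, t=0
r=46, s=0, t=1
q=1: r=7, s=1, t=-1   [53*(1) + 46*(-1) = 7]
q=6: r=4, s=-6, t=7   [53*(-6) + 46*(7) = 4]
q=1: r=3, s=7, t=-8   [53*(7) + 46*(-8) = 3]
q=1: r=1, s=-13, t=15   [53*(-13) + 46*(15) = 1]
q=3: r=0, s=46, t=-53   [53*(46) + 46*(-53) = 0]
GCD = 1 with t = 15, so 46*(15) ≡ 1 (mod 53)
Inverse = 15 mod 53 = 15
Check: 46 * 15 = 690 ≡ 1 (mod 53)

46^(-1) ≡ 15 (mod 53)


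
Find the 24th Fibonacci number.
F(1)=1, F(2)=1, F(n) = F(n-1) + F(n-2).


Sequence: 1, 1, 2, 3, 5, 8, 13, 21, 34, 55, 89, 144, 233, 377, 610, 987, 1597, 2584, 4181, 6765, 10946, 17711, 28657, 46368
F(24) = 46368


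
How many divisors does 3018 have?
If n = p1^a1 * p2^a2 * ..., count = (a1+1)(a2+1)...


3018 = 2^1 × 3^1 × 503^1
d(3018) = (1+1) × (1+1) × (1+1) = 8

8 divisors


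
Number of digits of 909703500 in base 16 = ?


909703500 in base 16 = 3638F94C
Number of digits = 8

8 digits (base 16)


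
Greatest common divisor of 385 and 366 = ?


385 = 1 * 366 + 19
366 = 19 * 19 + 5
19 = 3 * 5 + 4
5 = 1 * 4 + 1
4 = 4 * 1 + 0
GCD = 1


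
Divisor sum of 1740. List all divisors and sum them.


Divisors of 1740: 1, 2, 3, 4, 5, 6, 10, 12, 15, 20, 29, 30, 58, 60, 87, 116, 145, 174, 290, 348, 435, 580, 870, 1740
Sum = 1 + 2 + 3 + 4 + 5 + 6 + 10 + 12 + 15 + 20 + 29 + 30 + 58 + 60 + 87 + 116 + 145 + 174 + 290 + 348 + 435 + 580 + 870 + 1740 = 5040

σ(1740) = 5040


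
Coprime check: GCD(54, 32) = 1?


Euclidean algorithm:
54 = 1 * 32 + 22
32 = 1 * 22 + 10
22 = 2 * 10 + 2
10 = 5 * 2 + 0
GCD(54, 32) = 2

No, not coprime (GCD = 2)


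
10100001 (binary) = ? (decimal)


10100001 (base 2) = 161 (decimal)
161 (decimal) = 161 (base 10)


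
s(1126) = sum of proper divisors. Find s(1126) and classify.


Proper divisors: 1, 2, 563
Sum = 1 + 2 + 563 = 566
566 < 1126 → deficient

s(1126) = 566 (deficient)


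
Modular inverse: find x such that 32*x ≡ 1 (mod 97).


Use the extended Euclidean algorithm on (97, 32); each row r = 97*s + 32*t:
r=97, s=1, t=0
r=32, s=0, t=1
q=3: r=1, s=1, t=-3   [97*(1) + 32*(-3) = 1]
q=32: r=0, s=-32, t=97   [97*(-32) + 32*(97) = 0]
GCD = 1 with t = -3, so 32*(-3) ≡ 1 (mod 97)
Inverse = -3 mod 97 = 94
Check: 32 * 94 = 3008 ≡ 1 (mod 97)

32^(-1) ≡ 94 (mod 97)


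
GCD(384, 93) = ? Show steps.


384 = 4 * 93 + 12
93 = 7 * 12 + 9
12 = 1 * 9 + 3
9 = 3 * 3 + 0
GCD = 3


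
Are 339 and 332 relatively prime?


Euclidean algorithm:
339 = 1 * 332 + 7
332 = 47 * 7 + 3
7 = 2 * 3 + 1
3 = 3 * 1 + 0
GCD(339, 332) = 1

Yes, coprime (GCD = 1)


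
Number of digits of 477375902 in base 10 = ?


477375902 has 9 digits in base 10
floor(log10(477375902)) + 1 = floor(8.6789) + 1 = 9

9 digits (base 10)


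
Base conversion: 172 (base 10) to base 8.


172 (base 10) = 172 (decimal)
172 (decimal) = 254 (base 8)


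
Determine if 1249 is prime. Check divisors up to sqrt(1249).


Check divisors up to sqrt(1249) = 35.3412
No divisors found.
1249 is prime.

Yes, 1249 is prime


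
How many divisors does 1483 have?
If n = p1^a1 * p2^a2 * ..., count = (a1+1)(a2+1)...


1483 = 1483^1
d(1483) = (1+1) = 2

2 divisors


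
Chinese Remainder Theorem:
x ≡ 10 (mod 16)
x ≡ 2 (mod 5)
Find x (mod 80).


M = 16*5 = 80
M1 = M/16 = 5, M2 = M/5 = 16
M1^(-1) mod 16 = 13, M2^(-1) mod 5 = 1
x = 10*5*13 + 2*16*1 = 682
682 mod 80 = 42
Check: 42 mod 16 = 10 ✓, 42 mod 5 = 2 ✓

x ≡ 42 (mod 80)


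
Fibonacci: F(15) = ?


Sequence: 1, 1, 2, 3, 5, 8, 13, 21, 34, 55, 89, 144, 233, 377, 610
F(15) = 610


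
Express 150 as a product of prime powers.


150 / 2 = 75
75 / 3 = 25
25 / 5 = 5
5 / 5 = 1
150 = 2 × 3 × 5^2


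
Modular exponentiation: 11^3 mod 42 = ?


11^1 mod 42 = 11
11^2 mod 42 = 37
11^3 mod 42 = 29


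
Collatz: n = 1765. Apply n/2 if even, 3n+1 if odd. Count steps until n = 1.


1765 → 5296 → 2648 → 1324 → 662 → 331 → 994 → 497 → 1492 → 746 → 373 → 1120 → 560 → 280 → 140 → 70 → 35 → 106 → 53 → 160 → 80 → 40 → 20 → 10 → 5 → 16 → 8 → 4 → 2 → 1
Total steps = 29

29 steps


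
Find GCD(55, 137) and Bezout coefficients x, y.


Tabular extended Euclidean (each row: r = 55*s + 137*t):
r=55, s=1, t=0
r=137, s=0, t=1
q=0: r=55, s=1, t=0   [55*(1) + 137*(0) = 55]
q=2: r=27, s=-2, t=1   [55*(-2) + 137*(1) = 27]
q=2: r=1, s=5, t=-2   [55*(5) + 137*(-2) = 1]
q=27: r=0, s=-137, t=55   [55*(-137) + 137*(55) = 0]
GCD = 1; from the row with r=1: x=5, y=-2
Check: 55*(5) + 137*(-2) = 275 - 274 = 1

GCD = 1, x = 5, y = -2


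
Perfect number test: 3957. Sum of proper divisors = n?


Proper divisors of 3957: 1, 3, 1319
Sum = 1 + 3 + 1319 = 1323

No, 3957 is not perfect (1323 ≠ 3957)


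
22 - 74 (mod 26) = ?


22 - 74 = -52
-52 mod 26 = 0


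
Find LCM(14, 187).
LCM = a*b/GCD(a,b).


GCD(14, 187) = 1
LCM = 14*187/1 = 2618/1 = 2618

LCM = 2618


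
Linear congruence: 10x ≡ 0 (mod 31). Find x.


GCD(10, 31) = 1, unique solution
a^(-1) mod 31 = 28
x = 28 * 0 mod 31 = 0

x ≡ 0 (mod 31)


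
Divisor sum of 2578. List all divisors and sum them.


Divisors of 2578: 1, 2, 1289, 2578
Sum = 1 + 2 + 1289 + 2578 = 3870

σ(2578) = 3870


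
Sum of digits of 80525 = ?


8 + 0 + 5 + 2 + 5 = 20


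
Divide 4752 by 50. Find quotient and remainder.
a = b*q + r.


4752 = 50 * 95 + 2
Check: 4750 + 2 = 4752

q = 95, r = 2


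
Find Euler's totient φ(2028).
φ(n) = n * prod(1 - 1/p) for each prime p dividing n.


2028 = 2^2 × 3 × 13^2
Prime factors: 2, 3, 13
φ(2028) = 2028 × (1-1/2) × (1-1/3) × (1-1/13)
= 2028 × 1/2 × 2/3 × 12/13 = 624

φ(2028) = 624


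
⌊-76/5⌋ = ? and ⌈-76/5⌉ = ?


-76/5 = -15.2000
floor = -16
ceil = -15

floor = -16, ceil = -15


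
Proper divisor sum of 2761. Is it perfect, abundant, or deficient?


Proper divisors: 1, 11, 251
Sum = 1 + 11 + 251 = 263
263 < 2761 → deficient

s(2761) = 263 (deficient)


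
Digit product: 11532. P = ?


1 × 1 × 5 × 3 × 2 = 30


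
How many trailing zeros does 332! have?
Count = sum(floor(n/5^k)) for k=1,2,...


floor(332/5) = 66
floor(332/25) = 13
floor(332/125) = 2
Total = 81

81 trailing zeros


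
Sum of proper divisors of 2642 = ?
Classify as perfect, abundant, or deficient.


Proper divisors: 1, 2, 1321
Sum = 1 + 2 + 1321 = 1324
1324 < 2642 → deficient

s(2642) = 1324 (deficient)


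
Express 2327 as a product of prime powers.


2327 / 13 = 179
179 / 179 = 1
2327 = 13 × 179


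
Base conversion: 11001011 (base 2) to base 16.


11001011 (base 2) = 203 (decimal)
203 (decimal) = CB (base 16)


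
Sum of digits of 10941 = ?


1 + 0 + 9 + 4 + 1 = 15


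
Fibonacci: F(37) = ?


Sequence: 1, 1, 2, 3, 5, 8, 13, 21, 34, 55, 89, 144, 233, 377, 610, 987, 1597, 2584, 4181, 6765, 10946, 17711, 28657, 46368, 75025, 121393, 196418, 317811, 514229, 832040, 1346269, 2178309, 3524578, 5702887, 9227465, 14930352, 24157817
F(37) = 24157817


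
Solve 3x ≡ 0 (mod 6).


GCD(3, 6) = 3 divides 0
Divide: 1x ≡ 0 (mod 2)
x ≡ 0 (mod 2)


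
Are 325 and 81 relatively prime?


Euclidean algorithm:
325 = 4 * 81 + 1
81 = 81 * 1 + 0
GCD(325, 81) = 1

Yes, coprime (GCD = 1)


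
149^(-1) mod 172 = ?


Use the extended Euclidean algorithm on (172, 149); each row r = 172*s + 149*t:
r=172, s=1, t=0
r=149, s=0, t=1
q=1: r=23, s=1, t=-1   [172*(1) + 149*(-1) = 23]
q=6: r=11, s=-6, t=7   [172*(-6) + 149*(7) = 11]
q=2: r=1, s=13, t=-15   [172*(13) + 149*(-15) = 1]
q=11: r=0, s=-149, t=172   [172*(-149) + 149*(172) = 0]
GCD = 1 with t = -15, so 149*(-15) ≡ 1 (mod 172)
Inverse = -15 mod 172 = 157
Check: 149 * 157 = 23393 ≡ 1 (mod 172)

149^(-1) ≡ 157 (mod 172)


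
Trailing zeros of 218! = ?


floor(218/5) = 43
floor(218/25) = 8
floor(218/125) = 1
Total = 52

52 trailing zeros


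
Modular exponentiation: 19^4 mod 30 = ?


19^1 mod 30 = 19
19^2 mod 30 = 1
19^3 mod 30 = 19
19^4 mod 30 = 1


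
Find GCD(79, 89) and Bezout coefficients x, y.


Tabular extended Euclidean (each row: r = 79*s + 89*t):
r=79, s=1, t=0
r=89, s=0, t=1
q=0: r=79, s=1, t=0   [79*(1) + 89*(0) = 79]
q=1: r=10, s=-1, t=1   [79*(-1) + 89*(1) = 10]
q=7: r=9, s=8, t=-7   [79*(8) + 89*(-7) = 9]
q=1: r=1, s=-9, t=8   [79*(-9) + 89*(8) = 1]
q=9: r=0, s=89, t=-79   [79*(89) + 89*(-79) = 0]
GCD = 1; from the row with r=1: x=-9, y=8
Check: 79*(-9) + 89*(8) = -711 + 712 = 1

GCD = 1, x = -9, y = 8


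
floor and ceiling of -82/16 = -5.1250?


-82/16 = -5.1250
floor = -6
ceil = -5

floor = -6, ceil = -5


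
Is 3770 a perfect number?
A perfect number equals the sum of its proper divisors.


Proper divisors of 3770: 1, 2, 5, 10, 13, 26, 29, 58, 65, 130, 145, 290, 377, 754, 1885
Sum = 1 + 2 + 5 + 10 + 13 + 26 + 29 + 58 + 65 + 130 + 145 + 290 + 377 + 754 + 1885 = 3790

No, 3770 is not perfect (3790 ≠ 3770)


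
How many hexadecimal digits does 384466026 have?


384466026 in base 16 = 16EA7C6A
Number of digits = 8

8 digits (base 16)


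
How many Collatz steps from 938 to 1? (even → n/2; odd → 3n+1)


938 → 469 → 1408 → 704 → 352 → 176 → 88 → 44 → 22 → 11 → 34 → 17 → 52 → 26 → 13 → 40 → 20 → 10 → 5 → 16 → 8 → 4 → 2 → 1
Total steps = 23

23 steps


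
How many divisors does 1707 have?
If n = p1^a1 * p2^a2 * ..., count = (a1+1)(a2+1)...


1707 = 3^1 × 569^1
d(1707) = (1+1) × (1+1) = 4

4 divisors


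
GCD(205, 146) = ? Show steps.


205 = 1 * 146 + 59
146 = 2 * 59 + 28
59 = 2 * 28 + 3
28 = 9 * 3 + 1
3 = 3 * 1 + 0
GCD = 1


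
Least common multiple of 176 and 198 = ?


GCD(176, 198) = 22
LCM = 176*198/22 = 34848/22 = 1584

LCM = 1584


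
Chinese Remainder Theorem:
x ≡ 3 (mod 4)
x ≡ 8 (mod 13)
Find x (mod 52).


M = 4*13 = 52
M1 = M/4 = 13, M2 = M/13 = 4
M1^(-1) mod 4 = 1, M2^(-1) mod 13 = 10
x = 3*13*1 + 8*4*10 = 359
359 mod 52 = 47
Check: 47 mod 4 = 3 ✓, 47 mod 13 = 8 ✓

x ≡ 47 (mod 52)


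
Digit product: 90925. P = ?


9 × 0 × 9 × 2 × 5 = 0


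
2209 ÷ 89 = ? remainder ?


2209 = 89 * 24 + 73
Check: 2136 + 73 = 2209

q = 24, r = 73


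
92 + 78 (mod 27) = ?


92 + 78 = 170
170 mod 27 = 8


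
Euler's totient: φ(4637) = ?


4637 = 4637
Prime factors: 4637
φ(4637) = 4637 × (1-1/4637)
= 4637 × 4636/4637 = 4636

φ(4637) = 4636


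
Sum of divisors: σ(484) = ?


Divisors of 484: 1, 2, 4, 11, 22, 44, 121, 242, 484
Sum = 1 + 2 + 4 + 11 + 22 + 44 + 121 + 242 + 484 = 931

σ(484) = 931


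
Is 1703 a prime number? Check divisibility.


1703 / 13 = 131 (exact division)
1703 is NOT prime.

No, 1703 is not prime


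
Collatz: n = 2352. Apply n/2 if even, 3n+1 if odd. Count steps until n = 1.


2352 → 1176 → 588 → 294 → 147 → 442 → 221 → 664 → 332 → 166 → 83 → 250 → 125 → 376 → 188 → 94 → 47 → 142 → 71 → 214 → 107 → 322 → 161 → 484 → 242 → 121 → 364 → 182 → 91 → 274 → 137 → 412 → 206 → 103 → 310 → 155 → 466 → 233 → 700 → 350 → 175 → 526 → 263 → 790 → 395 → 1186 → 593 → 1780 → 890 → 445 → 1336 → 668 → 334 → 167 → 502 → 251 → 754 → 377 → 1132 → 566 → 283 → 850 → 425 → 1276 → 638 → 319 → 958 → 479 → 1438 → 719 → 2158 → 1079 → 3238 → 1619 → 4858 → 2429 → 7288 → 3644 → 1822 → 911 → 2734 → 1367 → 4102 → 2051 → 6154 → 3077 → 9232 → 4616 → 2308 → 1154 → 577 → 1732 → 866 → 433 → 1300 → 650 → 325 → 976 → 488 → 244 → 122 → 61 → 184 → 92 → 46 → 23 → 70 → 35 → 106 → 53 → 160 → 80 → 40 → 20 → 10 → 5 → 16 → 8 → 4 → 2 → 1
Total steps = 120

120 steps


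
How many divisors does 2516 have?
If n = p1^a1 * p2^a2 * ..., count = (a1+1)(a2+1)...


2516 = 2^2 × 17^1 × 37^1
d(2516) = (2+1) × (1+1) × (1+1) = 12

12 divisors


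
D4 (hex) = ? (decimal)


D4 (base 16) = 212 (decimal)
212 (decimal) = 212 (base 10)


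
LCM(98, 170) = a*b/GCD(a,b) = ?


GCD(98, 170) = 2
LCM = 98*170/2 = 16660/2 = 8330

LCM = 8330


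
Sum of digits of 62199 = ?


6 + 2 + 1 + 9 + 9 = 27


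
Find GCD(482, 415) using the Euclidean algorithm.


482 = 1 * 415 + 67
415 = 6 * 67 + 13
67 = 5 * 13 + 2
13 = 6 * 2 + 1
2 = 2 * 1 + 0
GCD = 1


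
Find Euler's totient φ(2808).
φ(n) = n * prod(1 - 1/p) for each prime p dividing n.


2808 = 2^3 × 3^3 × 13
Prime factors: 2, 3, 13
φ(2808) = 2808 × (1-1/2) × (1-1/3) × (1-1/13)
= 2808 × 1/2 × 2/3 × 12/13 = 864

φ(2808) = 864


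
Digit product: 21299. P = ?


2 × 1 × 2 × 9 × 9 = 324


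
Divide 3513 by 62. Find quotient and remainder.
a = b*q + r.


3513 = 62 * 56 + 41
Check: 3472 + 41 = 3513

q = 56, r = 41


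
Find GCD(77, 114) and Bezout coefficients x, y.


Tabular extended Euclidean (each row: r = 77*s + 114*t):
r=77, s=1, t=0
r=114, s=0, t=1
q=0: r=77, s=1, t=0   [77*(1) + 114*(0) = 77]
q=1: r=37, s=-1, t=1   [77*(-1) + 114*(1) = 37]
q=2: r=3, s=3, t=-2   [77*(3) + 114*(-2) = 3]
q=12: r=1, s=-37, t=25   [77*(-37) + 114*(25) = 1]
q=3: r=0, s=114, t=-77   [77*(114) + 114*(-77) = 0]
GCD = 1; from the row with r=1: x=-37, y=25
Check: 77*(-37) + 114*(25) = -2849 + 2850 = 1

GCD = 1, x = -37, y = 25


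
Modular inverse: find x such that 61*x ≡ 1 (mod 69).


Use the extended Euclidean algorithm on (69, 61); each row r = 69*s + 61*t:
r=69, s=1, t=0
r=61, s=0, t=1
q=1: r=8, s=1, t=-1   [69*(1) + 61*(-1) = 8]
q=7: r=5, s=-7, t=8   [69*(-7) + 61*(8) = 5]
q=1: r=3, s=8, t=-9   [69*(8) + 61*(-9) = 3]
q=1: r=2, s=-15, t=17   [69*(-15) + 61*(17) = 2]
q=1: r=1, s=23, t=-26   [69*(23) + 61*(-26) = 1]
q=2: r=0, s=-61, t=69   [69*(-61) + 61*(69) = 0]
GCD = 1 with t = -26, so 61*(-26) ≡ 1 (mod 69)
Inverse = -26 mod 69 = 43
Check: 61 * 43 = 2623 ≡ 1 (mod 69)

61^(-1) ≡ 43 (mod 69)


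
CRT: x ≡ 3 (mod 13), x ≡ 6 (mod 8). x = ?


M = 13*8 = 104
M1 = M/13 = 8, M2 = M/8 = 13
M1^(-1) mod 13 = 5, M2^(-1) mod 8 = 5
x = 3*8*5 + 6*13*5 = 510
510 mod 104 = 94
Check: 94 mod 13 = 3 ✓, 94 mod 8 = 6 ✓

x ≡ 94 (mod 104)


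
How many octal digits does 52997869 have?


52997869 in base 8 = 312127355
Number of digits = 9

9 digits (base 8)


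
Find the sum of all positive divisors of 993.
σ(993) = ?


Divisors of 993: 1, 3, 331, 993
Sum = 1 + 3 + 331 + 993 = 1328

σ(993) = 1328


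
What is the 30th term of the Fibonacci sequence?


Sequence: 1, 1, 2, 3, 5, 8, 13, 21, 34, 55, 89, 144, 233, 377, 610, 987, 1597, 2584, 4181, 6765, 10946, 17711, 28657, 46368, 75025, 121393, 196418, 317811, 514229, 832040
F(30) = 832040


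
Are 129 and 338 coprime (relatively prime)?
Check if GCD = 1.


Euclidean algorithm:
338 = 2 * 129 + 80
129 = 1 * 80 + 49
80 = 1 * 49 + 31
49 = 1 * 31 + 18
31 = 1 * 18 + 13
18 = 1 * 13 + 5
13 = 2 * 5 + 3
5 = 1 * 3 + 2
3 = 1 * 2 + 1
2 = 2 * 1 + 0
GCD(129, 338) = 1

Yes, coprime (GCD = 1)


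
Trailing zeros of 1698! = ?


floor(1698/5) = 339
floor(1698/25) = 67
floor(1698/125) = 13
floor(1698/625) = 2
Total = 421

421 trailing zeros


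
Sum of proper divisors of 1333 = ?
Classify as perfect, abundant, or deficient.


Proper divisors: 1, 31, 43
Sum = 1 + 31 + 43 = 75
75 < 1333 → deficient

s(1333) = 75 (deficient)


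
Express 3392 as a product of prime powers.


3392 / 2 = 1696
1696 / 2 = 848
848 / 2 = 424
424 / 2 = 212
212 / 2 = 106
106 / 2 = 53
53 / 53 = 1
3392 = 2^6 × 53


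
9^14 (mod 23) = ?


9^1 mod 23 = 9
9^2 mod 23 = 12
9^3 mod 23 = 16
9^4 mod 23 = 6
9^5 mod 23 = 8
9^6 mod 23 = 3
9^7 mod 23 = 4
9^8 mod 23 = 13
9^9 mod 23 = 2
9^10 mod 23 = 18
9^11 mod 23 = 1
9^12 mod 23 = 9
9^13 mod 23 = 12
9^14 mod 23 = 16


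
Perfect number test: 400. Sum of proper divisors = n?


Proper divisors of 400: 1, 2, 4, 5, 8, 10, 16, 20, 25, 40, 50, 80, 100, 200
Sum = 1 + 2 + 4 + 5 + 8 + 10 + 16 + 20 + 25 + 40 + 50 + 80 + 100 + 200 = 561

No, 400 is not perfect (561 ≠ 400)


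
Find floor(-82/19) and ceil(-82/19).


-82/19 = -4.3158
floor = -5
ceil = -4

floor = -5, ceil = -4


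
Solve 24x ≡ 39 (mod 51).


GCD(24, 51) = 3 divides 39
Divide: 8x ≡ 13 (mod 17)
x ≡ 8 (mod 17)


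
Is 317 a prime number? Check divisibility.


Check divisors up to sqrt(317) = 17.8045
No divisors found.
317 is prime.

Yes, 317 is prime


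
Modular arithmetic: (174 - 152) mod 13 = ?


174 - 152 = 22
22 mod 13 = 9


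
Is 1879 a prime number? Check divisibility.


Check divisors up to sqrt(1879) = 43.3474
No divisors found.
1879 is prime.

Yes, 1879 is prime


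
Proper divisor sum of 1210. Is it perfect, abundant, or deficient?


Proper divisors: 1, 2, 5, 10, 11, 22, 55, 110, 121, 242, 605
Sum = 1 + 2 + 5 + 10 + 11 + 22 + 55 + 110 + 121 + 242 + 605 = 1184
1184 < 1210 → deficient

s(1210) = 1184 (deficient)


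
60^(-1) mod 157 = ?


Use the extended Euclidean algorithm on (157, 60); each row r = 157*s + 60*t:
r=157, s=1, t=0
r=60, s=0, t=1
q=2: r=37, s=1, t=-2   [157*(1) + 60*(-2) = 37]
q=1: r=23, s=-1, t=3   [157*(-1) + 60*(3) = 23]
q=1: r=14, s=2, t=-5   [157*(2) + 60*(-5) = 14]
q=1: r=9, s=-3, t=8   [157*(-3) + 60*(8) = 9]
q=1: r=5, s=5, t=-13   [157*(5) + 60*(-13) = 5]
q=1: r=4, s=-8, t=21   [157*(-8) + 60*(21) = 4]
q=1: r=1, s=13, t=-34   [157*(13) + 60*(-34) = 1]
q=4: r=0, s=-60, t=157   [157*(-60) + 60*(157) = 0]
GCD = 1 with t = -34, so 60*(-34) ≡ 1 (mod 157)
Inverse = -34 mod 157 = 123
Check: 60 * 123 = 7380 ≡ 1 (mod 157)

60^(-1) ≡ 123 (mod 157)


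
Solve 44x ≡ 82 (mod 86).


GCD(44, 86) = 2 divides 82
Divide: 22x ≡ 41 (mod 43)
x ≡ 39 (mod 43)


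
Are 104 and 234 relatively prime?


Euclidean algorithm:
234 = 2 * 104 + 26
104 = 4 * 26 + 0
GCD(104, 234) = 26

No, not coprime (GCD = 26)


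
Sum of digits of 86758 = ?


8 + 6 + 7 + 5 + 8 = 34


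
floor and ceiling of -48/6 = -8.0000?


-48/6 = -8.0000
floor = -8
ceil = -8

floor = -8, ceil = -8


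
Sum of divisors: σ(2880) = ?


Divisors of 2880: 1, 2, 3, 4, 5, 6, 8, 9, 10, 12, 15, 16, 18, 20, 24, 30, 32, 36, 40, 45, 48, 60, 64, 72, 80, 90, 96, 120, 144, 160, 180, 192, 240, 288, 320, 360, 480, 576, 720, 960, 1440, 2880
Sum = 1 + 2 + 3 + 4 + 5 + 6 + 8 + 9 + 10 + 12 + 15 + 16 + 18 + 20 + 24 + 30 + 32 + 36 + 40 + 45 + 48 + 60 + 64 + 72 + 80 + 90 + 96 + 120 + 144 + 160 + 180 + 192 + 240 + 288 + 320 + 360 + 480 + 576 + 720 + 960 + 1440 + 2880 = 9906

σ(2880) = 9906


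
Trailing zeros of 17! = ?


floor(17/5) = 3
Total = 3

3 trailing zeros


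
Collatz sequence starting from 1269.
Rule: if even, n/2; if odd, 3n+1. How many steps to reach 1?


1269 → 3808 → 1904 → 952 → 476 → 238 → 119 → 358 → 179 → 538 → 269 → 808 → 404 → 202 → 101 → 304 → 152 → 76 → 38 → 19 → 58 → 29 → 88 → 44 → 22 → 11 → 34 → 17 → 52 → 26 → 13 → 40 → 20 → 10 → 5 → 16 → 8 → 4 → 2 → 1
Total steps = 39

39 steps


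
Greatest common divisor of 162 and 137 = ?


162 = 1 * 137 + 25
137 = 5 * 25 + 12
25 = 2 * 12 + 1
12 = 12 * 1 + 0
GCD = 1


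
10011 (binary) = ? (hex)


10011 (base 2) = 19 (decimal)
19 (decimal) = 13 (base 16)


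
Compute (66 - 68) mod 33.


66 - 68 = -2
-2 mod 33 = 31


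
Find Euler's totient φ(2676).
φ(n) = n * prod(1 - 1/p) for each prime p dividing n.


2676 = 2^2 × 3 × 223
Prime factors: 2, 3, 223
φ(2676) = 2676 × (1-1/2) × (1-1/3) × (1-1/223)
= 2676 × 1/2 × 2/3 × 222/223 = 888

φ(2676) = 888


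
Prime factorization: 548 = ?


548 / 2 = 274
274 / 2 = 137
137 / 137 = 1
548 = 2^2 × 137


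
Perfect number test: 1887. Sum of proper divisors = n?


Proper divisors of 1887: 1, 3, 17, 37, 51, 111, 629
Sum = 1 + 3 + 17 + 37 + 51 + 111 + 629 = 849

No, 1887 is not perfect (849 ≠ 1887)


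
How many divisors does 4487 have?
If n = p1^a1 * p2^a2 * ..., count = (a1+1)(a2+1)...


4487 = 7^1 × 641^1
d(4487) = (1+1) × (1+1) = 4

4 divisors


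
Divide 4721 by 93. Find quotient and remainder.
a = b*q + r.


4721 = 93 * 50 + 71
Check: 4650 + 71 = 4721

q = 50, r = 71


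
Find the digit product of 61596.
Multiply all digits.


6 × 1 × 5 × 9 × 6 = 1620


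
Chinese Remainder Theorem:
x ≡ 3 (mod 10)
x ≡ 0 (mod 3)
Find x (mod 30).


M = 10*3 = 30
M1 = M/10 = 3, M2 = M/3 = 10
M1^(-1) mod 10 = 7, M2^(-1) mod 3 = 1
x = 3*3*7 + 0*10*1 = 63
63 mod 30 = 3
Check: 3 mod 10 = 3 ✓, 3 mod 3 = 0 ✓

x ≡ 3 (mod 30)


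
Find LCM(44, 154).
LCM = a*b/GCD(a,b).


GCD(44, 154) = 22
LCM = 44*154/22 = 6776/22 = 308

LCM = 308


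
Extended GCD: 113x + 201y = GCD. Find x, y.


Tabular extended Euclidean (each row: r = 113*s + 201*t):
r=113, s=1, t=0
r=201, s=0, t=1
q=0: r=113, s=1, t=0   [113*(1) + 201*(0) = 113]
q=1: r=88, s=-1, t=1   [113*(-1) + 201*(1) = 88]
q=1: r=25, s=2, t=-1   [113*(2) + 201*(-1) = 25]
q=3: r=13, s=-7, t=4   [113*(-7) + 201*(4) = 13]
q=1: r=12, s=9, t=-5   [113*(9) + 201*(-5) = 12]
q=1: r=1, s=-16, t=9   [113*(-16) + 201*(9) = 1]
q=12: r=0, s=201, t=-113   [113*(201) + 201*(-113) = 0]
GCD = 1; from the row with r=1: x=-16, y=9
Check: 113*(-16) + 201*(9) = -1808 + 1809 = 1

GCD = 1, x = -16, y = 9


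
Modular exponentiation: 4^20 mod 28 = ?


4^1 mod 28 = 4
4^2 mod 28 = 16
4^3 mod 28 = 8
4^4 mod 28 = 4
4^5 mod 28 = 16
4^6 mod 28 = 8
4^7 mod 28 = 4
4^8 mod 28 = 16
4^9 mod 28 = 8
4^10 mod 28 = 4
4^11 mod 28 = 16
4^12 mod 28 = 8
4^13 mod 28 = 4
4^14 mod 28 = 16
4^15 mod 28 = 8
4^16 mod 28 = 4
4^17 mod 28 = 16
4^18 mod 28 = 8
4^19 mod 28 = 4
4^20 mod 28 = 16


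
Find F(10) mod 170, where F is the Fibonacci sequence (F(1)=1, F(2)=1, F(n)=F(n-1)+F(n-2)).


F(k) mod 170 for k=1..10:
1, 1, 2, 3, 5, 8, 13, 21, 34, 55
F(10) mod 170 = 55


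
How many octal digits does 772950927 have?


772950927 in base 8 = 5604445617
Number of digits = 10

10 digits (base 8)


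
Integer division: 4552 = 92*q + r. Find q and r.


4552 = 92 * 49 + 44
Check: 4508 + 44 = 4552

q = 49, r = 44


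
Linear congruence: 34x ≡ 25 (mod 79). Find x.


GCD(34, 79) = 1, unique solution
a^(-1) mod 79 = 7
x = 7 * 25 mod 79 = 17

x ≡ 17 (mod 79)


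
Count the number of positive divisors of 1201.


1201 = 1201^1
d(1201) = (1+1) = 2

2 divisors


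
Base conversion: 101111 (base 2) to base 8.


101111 (base 2) = 47 (decimal)
47 (decimal) = 57 (base 8)


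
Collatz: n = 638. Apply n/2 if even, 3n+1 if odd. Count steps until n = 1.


638 → 319 → 958 → 479 → 1438 → 719 → 2158 → 1079 → 3238 → 1619 → 4858 → 2429 → 7288 → 3644 → 1822 → 911 → 2734 → 1367 → 4102 → 2051 → 6154 → 3077 → 9232 → 4616 → 2308 → 1154 → 577 → 1732 → 866 → 433 → 1300 → 650 → 325 → 976 → 488 → 244 → 122 → 61 → 184 → 92 → 46 → 23 → 70 → 35 → 106 → 53 → 160 → 80 → 40 → 20 → 10 → 5 → 16 → 8 → 4 → 2 → 1
Total steps = 56

56 steps


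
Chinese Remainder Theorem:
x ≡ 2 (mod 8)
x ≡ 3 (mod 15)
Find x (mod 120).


M = 8*15 = 120
M1 = M/8 = 15, M2 = M/15 = 8
M1^(-1) mod 8 = 7, M2^(-1) mod 15 = 2
x = 2*15*7 + 3*8*2 = 258
258 mod 120 = 18
Check: 18 mod 8 = 2 ✓, 18 mod 15 = 3 ✓

x ≡ 18 (mod 120)


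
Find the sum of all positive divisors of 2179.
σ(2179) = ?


Divisors of 2179: 1, 2179
Sum = 1 + 2179 = 2180

σ(2179) = 2180


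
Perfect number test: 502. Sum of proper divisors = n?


Proper divisors of 502: 1, 2, 251
Sum = 1 + 2 + 251 = 254

No, 502 is not perfect (254 ≠ 502)


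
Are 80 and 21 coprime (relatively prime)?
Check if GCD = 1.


Euclidean algorithm:
80 = 3 * 21 + 17
21 = 1 * 17 + 4
17 = 4 * 4 + 1
4 = 4 * 1 + 0
GCD(80, 21) = 1

Yes, coprime (GCD = 1)


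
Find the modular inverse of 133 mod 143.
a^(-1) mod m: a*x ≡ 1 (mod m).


Use the extended Euclidean algorithm on (143, 133); each row r = 143*s + 133*t:
r=143, s=1, t=0
r=133, s=0, t=1
q=1: r=10, s=1, t=-1   [143*(1) + 133*(-1) = 10]
q=13: r=3, s=-13, t=14   [143*(-13) + 133*(14) = 3]
q=3: r=1, s=40, t=-43   [143*(40) + 133*(-43) = 1]
q=3: r=0, s=-133, t=143   [143*(-133) + 133*(143) = 0]
GCD = 1 with t = -43, so 133*(-43) ≡ 1 (mod 143)
Inverse = -43 mod 143 = 100
Check: 133 * 100 = 13300 ≡ 1 (mod 143)

133^(-1) ≡ 100 (mod 143)


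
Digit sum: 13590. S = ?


1 + 3 + 5 + 9 + 0 = 18


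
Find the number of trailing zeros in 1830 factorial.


floor(1830/5) = 366
floor(1830/25) = 73
floor(1830/125) = 14
floor(1830/625) = 2
Total = 455

455 trailing zeros


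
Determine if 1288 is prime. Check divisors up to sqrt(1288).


1288 / 2 = 644 (exact division)
1288 is NOT prime.

No, 1288 is not prime


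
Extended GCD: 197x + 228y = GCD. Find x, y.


Tabular extended Euclidean (each row: r = 197*s + 228*t):
r=197, s=1, t=0
r=228, s=0, t=1
q=0: r=197, s=1, t=0   [197*(1) + 228*(0) = 197]
q=1: r=31, s=-1, t=1   [197*(-1) + 228*(1) = 31]
q=6: r=11, s=7, t=-6   [197*(7) + 228*(-6) = 11]
q=2: r=9, s=-15, t=13   [197*(-15) + 228*(13) = 9]
q=1: r=2, s=22, t=-19   [197*(22) + 228*(-19) = 2]
q=4: r=1, s=-103, t=89   [197*(-103) + 228*(89) = 1]
q=2: r=0, s=228, t=-197   [197*(228) + 228*(-197) = 0]
GCD = 1; from the row with r=1: x=-103, y=89
Check: 197*(-103) + 228*(89) = -20291 + 20292 = 1

GCD = 1, x = -103, y = 89


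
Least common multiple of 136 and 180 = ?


GCD(136, 180) = 4
LCM = 136*180/4 = 24480/4 = 6120

LCM = 6120


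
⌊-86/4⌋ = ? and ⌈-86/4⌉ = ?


-86/4 = -21.5000
floor = -22
ceil = -21

floor = -22, ceil = -21


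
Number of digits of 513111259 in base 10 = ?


513111259 has 9 digits in base 10
floor(log10(513111259)) + 1 = floor(8.7102) + 1 = 9

9 digits (base 10)


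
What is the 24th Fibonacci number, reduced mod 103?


F(k) mod 103 for k=1..24:
1, 1, 2, 3, 5, 8, 13, 21, 34, 55, 89, 41, 27, 68, 95, 60, 52, 9, 61, 70, 28, 98, 23, 18
F(24) mod 103 = 18


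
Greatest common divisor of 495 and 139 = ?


495 = 3 * 139 + 78
139 = 1 * 78 + 61
78 = 1 * 61 + 17
61 = 3 * 17 + 10
17 = 1 * 10 + 7
10 = 1 * 7 + 3
7 = 2 * 3 + 1
3 = 3 * 1 + 0
GCD = 1


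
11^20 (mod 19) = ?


11^1 mod 19 = 11
11^2 mod 19 = 7
11^3 mod 19 = 1
11^4 mod 19 = 11
11^5 mod 19 = 7
11^6 mod 19 = 1
11^7 mod 19 = 11
11^8 mod 19 = 7
11^9 mod 19 = 1
11^10 mod 19 = 11
11^11 mod 19 = 7
11^12 mod 19 = 1
11^13 mod 19 = 11
11^14 mod 19 = 7
11^15 mod 19 = 1
11^16 mod 19 = 11
11^17 mod 19 = 7
11^18 mod 19 = 1
11^19 mod 19 = 11
11^20 mod 19 = 7


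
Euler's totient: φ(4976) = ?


4976 = 2^4 × 311
Prime factors: 2, 311
φ(4976) = 4976 × (1-1/2) × (1-1/311)
= 4976 × 1/2 × 310/311 = 2480

φ(4976) = 2480


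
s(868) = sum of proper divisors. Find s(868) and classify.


Proper divisors: 1, 2, 4, 7, 14, 28, 31, 62, 124, 217, 434
Sum = 1 + 2 + 4 + 7 + 14 + 28 + 31 + 62 + 124 + 217 + 434 = 924
924 > 868 → abundant

s(868) = 924 (abundant)


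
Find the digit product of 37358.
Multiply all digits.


3 × 7 × 3 × 5 × 8 = 2520


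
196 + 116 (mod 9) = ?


196 + 116 = 312
312 mod 9 = 6


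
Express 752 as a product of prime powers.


752 / 2 = 376
376 / 2 = 188
188 / 2 = 94
94 / 2 = 47
47 / 47 = 1
752 = 2^4 × 47


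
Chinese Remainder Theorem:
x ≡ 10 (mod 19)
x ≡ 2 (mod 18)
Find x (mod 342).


M = 19*18 = 342
M1 = M/19 = 18, M2 = M/18 = 19
M1^(-1) mod 19 = 18, M2^(-1) mod 18 = 1
x = 10*18*18 + 2*19*1 = 3278
3278 mod 342 = 200
Check: 200 mod 19 = 10 ✓, 200 mod 18 = 2 ✓

x ≡ 200 (mod 342)


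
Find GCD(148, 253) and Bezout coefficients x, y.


Tabular extended Euclidean (each row: r = 148*s + 253*t):
r=148, s=1, t=0
r=253, s=0, t=1
q=0: r=148, s=1, t=0   [148*(1) + 253*(0) = 148]
q=1: r=105, s=-1, t=1   [148*(-1) + 253*(1) = 105]
q=1: r=43, s=2, t=-1   [148*(2) + 253*(-1) = 43]
q=2: r=19, s=-5, t=3   [148*(-5) + 253*(3) = 19]
q=2: r=5, s=12, t=-7   [148*(12) + 253*(-7) = 5]
q=3: r=4, s=-41, t=24   [148*(-41) + 253*(24) = 4]
q=1: r=1, s=53, t=-31   [148*(53) + 253*(-31) = 1]
q=4: r=0, s=-253, t=148   [148*(-253) + 253*(148) = 0]
GCD = 1; from the row with r=1: x=53, y=-31
Check: 148*(53) + 253*(-31) = 7844 - 7843 = 1

GCD = 1, x = 53, y = -31


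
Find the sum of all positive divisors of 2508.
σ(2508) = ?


Divisors of 2508: 1, 2, 3, 4, 6, 11, 12, 19, 22, 33, 38, 44, 57, 66, 76, 114, 132, 209, 228, 418, 627, 836, 1254, 2508
Sum = 1 + 2 + 3 + 4 + 6 + 11 + 12 + 19 + 22 + 33 + 38 + 44 + 57 + 66 + 76 + 114 + 132 + 209 + 228 + 418 + 627 + 836 + 1254 + 2508 = 6720

σ(2508) = 6720


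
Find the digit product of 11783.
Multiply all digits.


1 × 1 × 7 × 8 × 3 = 168


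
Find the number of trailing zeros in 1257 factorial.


floor(1257/5) = 251
floor(1257/25) = 50
floor(1257/125) = 10
floor(1257/625) = 2
Total = 313

313 trailing zeros


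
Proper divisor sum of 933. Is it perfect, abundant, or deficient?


Proper divisors: 1, 3, 311
Sum = 1 + 3 + 311 = 315
315 < 933 → deficient

s(933) = 315 (deficient)


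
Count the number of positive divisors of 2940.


2940 = 2^2 × 3^1 × 5^1 × 7^2
d(2940) = (2+1) × (1+1) × (1+1) × (2+1) = 36

36 divisors


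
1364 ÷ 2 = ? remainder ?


1364 = 2 * 682 + 0
Check: 1364 + 0 = 1364

q = 682, r = 0


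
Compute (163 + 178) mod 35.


163 + 178 = 341
341 mod 35 = 26


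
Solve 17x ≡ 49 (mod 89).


GCD(17, 89) = 1, unique solution
a^(-1) mod 89 = 21
x = 21 * 49 mod 89 = 50

x ≡ 50 (mod 89)


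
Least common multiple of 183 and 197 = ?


GCD(183, 197) = 1
LCM = 183*197/1 = 36051/1 = 36051

LCM = 36051


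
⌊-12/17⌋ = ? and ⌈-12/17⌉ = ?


-12/17 = -0.7059
floor = -1
ceil = 0

floor = -1, ceil = 0


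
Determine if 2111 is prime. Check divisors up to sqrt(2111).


Check divisors up to sqrt(2111) = 45.9456
No divisors found.
2111 is prime.

Yes, 2111 is prime


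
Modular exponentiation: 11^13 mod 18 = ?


11^1 mod 18 = 11
11^2 mod 18 = 13
11^3 mod 18 = 17
11^4 mod 18 = 7
11^5 mod 18 = 5
11^6 mod 18 = 1
11^7 mod 18 = 11
11^8 mod 18 = 13
11^9 mod 18 = 17
11^10 mod 18 = 7
11^11 mod 18 = 5
11^12 mod 18 = 1
11^13 mod 18 = 11


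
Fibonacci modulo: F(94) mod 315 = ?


F(k) mod 315 for k=1..94:
1, 1, 2, 3, 5, 8, 13, 21, 34, 55, 89, 144, 233, 62, 295, 42, 22, 64, 86, 150, 236, 71, 307, 63, 55, 118, 173, 291, 149, 125, 274, 84, 43, 127, 170, 297, 152, 134, 286, 105, 76, 181, 257, 123, 65, 188, 253, 126, 64, 190, 254, 129, 68, 197, 265, 147, 97, 244, 26, 270, 296, 251, 232, 168, 85, 253, 23, 276, 299, 260, 244, 189, 118, 307, 110, 102, 212, 314, 211, 210, 106, 1, 107, 108, 215, 8, 223, 231, 139, 55, 194, 249, 128, 62
F(94) mod 315 = 62


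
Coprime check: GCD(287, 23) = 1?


Euclidean algorithm:
287 = 12 * 23 + 11
23 = 2 * 11 + 1
11 = 11 * 1 + 0
GCD(287, 23) = 1

Yes, coprime (GCD = 1)


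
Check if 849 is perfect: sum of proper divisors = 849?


Proper divisors of 849: 1, 3, 283
Sum = 1 + 3 + 283 = 287

No, 849 is not perfect (287 ≠ 849)


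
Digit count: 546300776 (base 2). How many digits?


546300776 in base 2 = 100000100011111110001101101000
Number of digits = 30

30 digits (base 2)


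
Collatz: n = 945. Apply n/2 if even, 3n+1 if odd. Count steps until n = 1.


945 → 2836 → 1418 → 709 → 2128 → 1064 → 532 → 266 → 133 → 400 → 200 → 100 → 50 → 25 → 76 → 38 → 19 → 58 → 29 → 88 → 44 → 22 → 11 → 34 → 17 → 52 → 26 → 13 → 40 → 20 → 10 → 5 → 16 → 8 → 4 → 2 → 1
Total steps = 36

36 steps


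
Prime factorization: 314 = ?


314 / 2 = 157
157 / 157 = 1
314 = 2 × 157


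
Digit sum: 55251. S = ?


5 + 5 + 2 + 5 + 1 = 18


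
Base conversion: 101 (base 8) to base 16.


101 (base 8) = 65 (decimal)
65 (decimal) = 41 (base 16)


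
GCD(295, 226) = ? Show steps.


295 = 1 * 226 + 69
226 = 3 * 69 + 19
69 = 3 * 19 + 12
19 = 1 * 12 + 7
12 = 1 * 7 + 5
7 = 1 * 5 + 2
5 = 2 * 2 + 1
2 = 2 * 1 + 0
GCD = 1


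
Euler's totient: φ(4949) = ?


4949 = 7^2 × 101
Prime factors: 7, 101
φ(4949) = 4949 × (1-1/7) × (1-1/101)
= 4949 × 6/7 × 100/101 = 4200

φ(4949) = 4200


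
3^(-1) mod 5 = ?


Use the extended Euclidean algorithm on (5, 3); each row r = 5*s + 3*t:
r=5, s=1, t=0
r=3, s=0, t=1
q=1: r=2, s=1, t=-1   [5*(1) + 3*(-1) = 2]
q=1: r=1, s=-1, t=2   [5*(-1) + 3*(2) = 1]
q=2: r=0, s=3, t=-5   [5*(3) + 3*(-5) = 0]
GCD = 1 with t = 2, so 3*(2) ≡ 1 (mod 5)
Inverse = 2 mod 5 = 2
Check: 3 * 2 = 6 ≡ 1 (mod 5)

3^(-1) ≡ 2 (mod 5)


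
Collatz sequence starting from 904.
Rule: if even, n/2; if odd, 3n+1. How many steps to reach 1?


904 → 452 → 226 → 113 → 340 → 170 → 85 → 256 → 128 → 64 → 32 → 16 → 8 → 4 → 2 → 1
Total steps = 15

15 steps


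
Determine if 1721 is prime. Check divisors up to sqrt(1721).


Check divisors up to sqrt(1721) = 41.4849
No divisors found.
1721 is prime.

Yes, 1721 is prime


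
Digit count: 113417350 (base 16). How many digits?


113417350 in base 16 = 6C29C86
Number of digits = 7

7 digits (base 16)


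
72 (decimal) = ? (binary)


72 (base 10) = 72 (decimal)
72 (decimal) = 1001000 (base 2)


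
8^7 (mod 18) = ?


8^1 mod 18 = 8
8^2 mod 18 = 10
8^3 mod 18 = 8
8^4 mod 18 = 10
8^5 mod 18 = 8
8^6 mod 18 = 10
8^7 mod 18 = 8


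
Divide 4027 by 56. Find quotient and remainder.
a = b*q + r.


4027 = 56 * 71 + 51
Check: 3976 + 51 = 4027

q = 71, r = 51


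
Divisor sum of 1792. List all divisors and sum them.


Divisors of 1792: 1, 2, 4, 7, 8, 14, 16, 28, 32, 56, 64, 112, 128, 224, 256, 448, 896, 1792
Sum = 1 + 2 + 4 + 7 + 8 + 14 + 16 + 28 + 32 + 56 + 64 + 112 + 128 + 224 + 256 + 448 + 896 + 1792 = 4088

σ(1792) = 4088


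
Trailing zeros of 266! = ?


floor(266/5) = 53
floor(266/25) = 10
floor(266/125) = 2
Total = 65

65 trailing zeros


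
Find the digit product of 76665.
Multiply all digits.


7 × 6 × 6 × 6 × 5 = 7560


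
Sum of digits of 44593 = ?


4 + 4 + 5 + 9 + 3 = 25


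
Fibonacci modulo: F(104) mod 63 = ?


F(k) mod 63 for k=1..104:
1, 1, 2, 3, 5, 8, 13, 21, 34, 55, 26, 18, 44, 62, 43, 42, 22, 1, 23, 24, 47, 8, 55, 0, 55, 55, 47, 39, 23, 62, 22, 21, 43, 1, 44, 45, 26, 8, 34, 42, 13, 55, 5, 60, 2, 62, 1, 0, 1, 1, 2, 3, 5, 8, 13, 21, 34, 55, 26, 18, 44, 62, 43, 42, 22, 1, 23, 24, 47, 8, 55, 0, 55, 55, 47, 39, 23, 62, 22, 21, 43, 1, 44, 45, 26, 8, 34, 42, 13, 55, 5, 60, 2, 62, 1, 0, 1, 1, 2, 3, 5, 8, 13, 21
F(104) mod 63 = 21
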